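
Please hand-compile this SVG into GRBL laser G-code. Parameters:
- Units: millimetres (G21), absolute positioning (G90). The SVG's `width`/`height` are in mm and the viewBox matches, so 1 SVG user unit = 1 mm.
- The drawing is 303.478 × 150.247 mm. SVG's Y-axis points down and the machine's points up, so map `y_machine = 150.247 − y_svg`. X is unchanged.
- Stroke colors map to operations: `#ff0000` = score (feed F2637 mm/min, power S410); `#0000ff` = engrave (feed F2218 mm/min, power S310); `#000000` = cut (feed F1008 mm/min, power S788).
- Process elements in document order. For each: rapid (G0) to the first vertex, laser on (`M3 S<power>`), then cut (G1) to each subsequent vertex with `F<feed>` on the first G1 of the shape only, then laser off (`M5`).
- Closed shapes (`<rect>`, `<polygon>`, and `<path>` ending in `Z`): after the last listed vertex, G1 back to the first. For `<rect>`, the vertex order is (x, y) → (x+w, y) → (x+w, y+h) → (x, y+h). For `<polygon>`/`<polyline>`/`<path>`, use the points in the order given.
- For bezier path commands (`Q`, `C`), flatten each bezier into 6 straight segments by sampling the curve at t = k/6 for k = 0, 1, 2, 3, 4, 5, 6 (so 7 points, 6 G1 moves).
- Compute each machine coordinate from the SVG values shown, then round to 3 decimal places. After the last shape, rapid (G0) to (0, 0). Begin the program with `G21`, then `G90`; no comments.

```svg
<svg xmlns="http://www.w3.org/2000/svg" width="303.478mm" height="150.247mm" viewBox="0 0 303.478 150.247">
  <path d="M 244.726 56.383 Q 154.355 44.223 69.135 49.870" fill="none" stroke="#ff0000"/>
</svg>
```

G21
G90
G0 X244.726 Y93.864
M3 S410
G1 X214.745 Y97.423 F2637
G1 X185.051 Y99.992
G1 X155.643 Y101.572
G1 X126.521 Y102.163
G1 X97.685 Y101.765
G1 X69.135 Y100.377
M5
G0 X0.000 Y0.000

viewBox `0 0 303.478 150.247` with mm width/height → 1 unit = 1 mm. Flip: y_m = 150.247 − y_svg.

**Shape 1** — `<path>` quadratic bezier, stroke `#ff0000` → score (S410, F2637). Control points (SVG): P0=(244.726,56.383), P1=(154.355,44.223), P2=(69.135,49.870); sampled at t=k/6. Machine vertices: (244.726,93.864) → (214.745,97.423) → (185.051,99.992) → (155.643,101.572) → (126.521,102.163) → (97.685,101.765) → (69.135,100.377). Open path.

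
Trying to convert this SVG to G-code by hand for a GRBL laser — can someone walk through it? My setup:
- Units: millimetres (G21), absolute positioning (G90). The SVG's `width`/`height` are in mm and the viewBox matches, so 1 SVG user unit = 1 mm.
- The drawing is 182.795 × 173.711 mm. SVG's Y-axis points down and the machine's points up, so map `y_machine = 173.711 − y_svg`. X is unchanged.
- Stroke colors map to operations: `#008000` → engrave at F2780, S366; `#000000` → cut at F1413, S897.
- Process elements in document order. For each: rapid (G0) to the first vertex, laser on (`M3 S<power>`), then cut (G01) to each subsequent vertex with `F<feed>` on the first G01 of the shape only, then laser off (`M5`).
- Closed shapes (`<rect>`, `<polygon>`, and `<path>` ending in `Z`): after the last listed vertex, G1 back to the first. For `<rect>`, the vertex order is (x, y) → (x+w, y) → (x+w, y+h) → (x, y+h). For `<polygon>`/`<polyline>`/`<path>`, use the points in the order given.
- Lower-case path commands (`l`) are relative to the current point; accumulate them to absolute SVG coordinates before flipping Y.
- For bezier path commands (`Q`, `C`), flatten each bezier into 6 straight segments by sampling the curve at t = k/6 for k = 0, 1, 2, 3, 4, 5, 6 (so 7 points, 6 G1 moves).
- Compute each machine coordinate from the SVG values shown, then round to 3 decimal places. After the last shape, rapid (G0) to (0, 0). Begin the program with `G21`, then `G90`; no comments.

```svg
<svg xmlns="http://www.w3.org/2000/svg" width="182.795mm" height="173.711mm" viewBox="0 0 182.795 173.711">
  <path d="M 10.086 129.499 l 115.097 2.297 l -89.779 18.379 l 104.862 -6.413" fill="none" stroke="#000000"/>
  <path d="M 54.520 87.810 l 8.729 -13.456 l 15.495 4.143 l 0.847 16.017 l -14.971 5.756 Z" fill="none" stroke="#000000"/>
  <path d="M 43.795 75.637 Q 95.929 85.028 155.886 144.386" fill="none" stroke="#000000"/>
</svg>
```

viewBox `0 0 182.795 173.711` with mm width/height → 1 unit = 1 mm. Flip: y_m = 173.711 − y_svg.

**Shape 1** — `<path>` open polyline, stroke `#000000` → cut (S897, F1413). Machine vertices: (10.086,44.212) → (125.183,41.915) → (35.404,23.536) → (140.266,29.949). Open path.

**Shape 2** — `<path>` regular polygon, stroke `#000000` → cut (S897, F1413). Machine vertices: (54.520,85.901) → (63.249,99.357) → (78.744,95.214) → (79.591,79.197) → (64.620,73.441) → (54.520,85.901). Closed: final G1 returns to the first vertex.

**Shape 3** — `<path>` quadratic bezier, stroke `#000000` → cut (S897, F1413). Control points (SVG): P0=(43.795,75.637), P1=(95.929,85.028), P2=(155.886,144.386); sampled at t=k/6. Machine vertices: (43.795,98.074) → (61.390,93.556) → (79.420,86.261) → (97.885,76.191) → (116.784,63.345) → (136.118,47.723) → (155.886,29.325). Open path.

G21
G90
G0 X10.086 Y44.212
M3 S897
G01 X125.183 Y41.915 F1413
G01 X35.404 Y23.536
G01 X140.266 Y29.949
M5
G0 X54.520 Y85.901
M3 S897
G01 X63.249 Y99.357 F1413
G01 X78.744 Y95.214
G01 X79.591 Y79.197
G01 X64.620 Y73.441
G01 X54.520 Y85.901
M5
G0 X43.795 Y98.074
M3 S897
G01 X61.390 Y93.556 F1413
G01 X79.420 Y86.261
G01 X97.885 Y76.191
G01 X116.784 Y63.345
G01 X136.118 Y47.723
G01 X155.886 Y29.325
M5
G0 X0.000 Y0.000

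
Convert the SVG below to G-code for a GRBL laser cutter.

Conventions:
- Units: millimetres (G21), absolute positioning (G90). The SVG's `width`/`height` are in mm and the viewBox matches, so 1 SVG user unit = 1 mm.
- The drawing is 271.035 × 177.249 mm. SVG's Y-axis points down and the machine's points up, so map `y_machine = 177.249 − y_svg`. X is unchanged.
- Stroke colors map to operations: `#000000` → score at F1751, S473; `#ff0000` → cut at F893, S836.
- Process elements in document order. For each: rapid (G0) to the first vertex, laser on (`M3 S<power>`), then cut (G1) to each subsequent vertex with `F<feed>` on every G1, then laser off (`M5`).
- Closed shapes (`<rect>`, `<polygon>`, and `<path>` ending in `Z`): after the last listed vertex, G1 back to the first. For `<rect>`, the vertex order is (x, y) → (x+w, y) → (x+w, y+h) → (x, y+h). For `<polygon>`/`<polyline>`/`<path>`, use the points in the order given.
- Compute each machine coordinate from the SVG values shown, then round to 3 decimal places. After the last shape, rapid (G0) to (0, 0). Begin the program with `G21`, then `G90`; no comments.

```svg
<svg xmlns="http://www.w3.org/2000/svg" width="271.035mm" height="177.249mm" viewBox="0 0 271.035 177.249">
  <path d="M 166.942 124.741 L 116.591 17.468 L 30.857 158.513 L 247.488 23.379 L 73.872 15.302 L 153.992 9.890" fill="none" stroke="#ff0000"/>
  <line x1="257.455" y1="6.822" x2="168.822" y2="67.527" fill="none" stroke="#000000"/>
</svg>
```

G21
G90
G0 X166.942 Y52.508
M3 S836
G1 X116.591 Y159.781 F893
G1 X30.857 Y18.736 F893
G1 X247.488 Y153.870 F893
G1 X73.872 Y161.947 F893
G1 X153.992 Y167.359 F893
M5
G0 X257.455 Y170.427
M3 S473
G1 X168.822 Y109.722 F1751
M5
G0 X0.000 Y0.000

viewBox `0 0 271.035 177.249` with mm width/height → 1 unit = 1 mm. Flip: y_m = 177.249 − y_svg.

**Shape 1** — `<path>` open polyline, stroke `#ff0000` → cut (S836, F893). Machine vertices: (166.942,52.508) → (116.591,159.781) → (30.857,18.736) → (247.488,153.870) → (73.872,161.947) → (153.992,167.359). Open path.

**Shape 2** — `<line>` line segment, stroke `#000000` → score (S473, F1751). Machine vertices: (257.455,170.427) → (168.822,109.722). Open path.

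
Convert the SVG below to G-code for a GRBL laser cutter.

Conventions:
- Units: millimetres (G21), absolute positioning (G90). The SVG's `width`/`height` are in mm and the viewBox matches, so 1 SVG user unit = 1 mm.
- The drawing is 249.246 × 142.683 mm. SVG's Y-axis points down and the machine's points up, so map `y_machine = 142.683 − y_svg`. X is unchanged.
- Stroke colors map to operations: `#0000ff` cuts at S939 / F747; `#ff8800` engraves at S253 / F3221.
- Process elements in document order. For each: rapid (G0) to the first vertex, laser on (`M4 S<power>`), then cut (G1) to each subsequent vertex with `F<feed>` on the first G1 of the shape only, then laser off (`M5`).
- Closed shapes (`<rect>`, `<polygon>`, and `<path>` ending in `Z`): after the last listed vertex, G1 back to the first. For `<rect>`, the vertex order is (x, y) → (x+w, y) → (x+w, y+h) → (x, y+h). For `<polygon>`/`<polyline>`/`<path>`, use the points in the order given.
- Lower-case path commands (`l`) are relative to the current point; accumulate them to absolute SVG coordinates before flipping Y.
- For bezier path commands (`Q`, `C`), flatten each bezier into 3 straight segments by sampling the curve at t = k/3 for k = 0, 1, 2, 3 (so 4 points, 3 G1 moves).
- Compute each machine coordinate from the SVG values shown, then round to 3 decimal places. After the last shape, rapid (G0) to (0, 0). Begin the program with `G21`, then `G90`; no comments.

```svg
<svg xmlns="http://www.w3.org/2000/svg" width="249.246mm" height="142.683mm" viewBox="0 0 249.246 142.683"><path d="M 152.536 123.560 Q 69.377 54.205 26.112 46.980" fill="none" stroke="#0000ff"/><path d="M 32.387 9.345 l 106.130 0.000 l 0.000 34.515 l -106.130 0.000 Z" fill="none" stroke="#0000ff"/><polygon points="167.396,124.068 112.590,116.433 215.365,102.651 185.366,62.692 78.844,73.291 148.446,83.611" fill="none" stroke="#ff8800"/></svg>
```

Since the viewBox matches the mm dimensions, user units are millimetres directly. The only transform is the Y-flip y_m = 142.683 − y_svg.

Shape 1 is a quadratic bezier drawn with `<path>`. Its stroke #0000ff means cut at S939, F747. After flipping Y the toolpath is (152.536,19.123) → (101.529,58.456) → (59.388,83.983) → (26.112,95.703).

Shape 2 is a rectangle drawn with `<path>`. Its stroke #0000ff means cut at S939, F747. After flipping Y the toolpath is (32.387,133.338) → (138.517,133.338) → (138.517,98.823) → (32.387,98.823) → (32.387,133.338), returning to the start.

Shape 3 is a closed polygon drawn with `<polygon>`. Its stroke #ff8800 means engrave at S253, F3221. After flipping Y the toolpath is (167.396,18.615) → (112.590,26.250) → (215.365,40.032) → (185.366,79.991) → (78.844,69.392) → (148.446,59.072) → (167.396,18.615), returning to the start.

G21
G90
G0 X152.536 Y19.123
M4 S939
G1 X101.529 Y58.456 F747
G1 X59.388 Y83.983
G1 X26.112 Y95.703
M5
G0 X32.387 Y133.338
M4 S939
G1 X138.517 Y133.338 F747
G1 X138.517 Y98.823
G1 X32.387 Y98.823
G1 X32.387 Y133.338
M5
G0 X167.396 Y18.615
M4 S253
G1 X112.590 Y26.250 F3221
G1 X215.365 Y40.032
G1 X185.366 Y79.991
G1 X78.844 Y69.392
G1 X148.446 Y59.072
G1 X167.396 Y18.615
M5
G0 X0.000 Y0.000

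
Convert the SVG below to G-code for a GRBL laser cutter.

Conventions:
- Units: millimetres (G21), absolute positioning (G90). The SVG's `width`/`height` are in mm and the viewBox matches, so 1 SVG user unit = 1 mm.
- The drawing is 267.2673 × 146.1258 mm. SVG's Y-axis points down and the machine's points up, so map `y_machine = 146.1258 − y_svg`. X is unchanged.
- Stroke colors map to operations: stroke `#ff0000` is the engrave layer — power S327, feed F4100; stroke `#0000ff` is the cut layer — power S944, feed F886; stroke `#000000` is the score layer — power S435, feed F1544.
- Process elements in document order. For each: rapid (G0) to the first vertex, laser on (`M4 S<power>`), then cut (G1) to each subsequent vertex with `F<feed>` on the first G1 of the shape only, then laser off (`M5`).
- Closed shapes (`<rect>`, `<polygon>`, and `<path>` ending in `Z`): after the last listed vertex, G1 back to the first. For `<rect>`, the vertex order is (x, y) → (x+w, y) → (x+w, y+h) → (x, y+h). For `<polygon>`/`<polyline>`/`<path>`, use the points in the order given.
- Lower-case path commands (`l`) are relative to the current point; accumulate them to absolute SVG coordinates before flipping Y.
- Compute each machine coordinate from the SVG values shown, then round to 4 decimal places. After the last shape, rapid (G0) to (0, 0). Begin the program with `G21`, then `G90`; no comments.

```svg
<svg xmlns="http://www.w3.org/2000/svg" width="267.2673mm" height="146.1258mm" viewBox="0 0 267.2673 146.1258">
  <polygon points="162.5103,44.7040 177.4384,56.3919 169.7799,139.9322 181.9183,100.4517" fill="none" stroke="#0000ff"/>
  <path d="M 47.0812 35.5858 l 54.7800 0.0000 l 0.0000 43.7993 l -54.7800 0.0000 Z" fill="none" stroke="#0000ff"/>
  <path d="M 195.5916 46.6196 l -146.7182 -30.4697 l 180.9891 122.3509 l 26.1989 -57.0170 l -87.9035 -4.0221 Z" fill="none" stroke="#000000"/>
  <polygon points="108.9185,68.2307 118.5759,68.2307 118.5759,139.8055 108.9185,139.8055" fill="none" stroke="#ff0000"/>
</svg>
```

G21
G90
G0 X162.5103 Y101.4218
M4 S944
G1 X177.4384 Y89.7339 F886
G1 X169.7799 Y6.1936
G1 X181.9183 Y45.6741
G1 X162.5103 Y101.4218
M5
G0 X47.0812 Y110.5400
M4 S944
G1 X101.8612 Y110.5400 F886
G1 X101.8612 Y66.7407
G1 X47.0812 Y66.7407
G1 X47.0812 Y110.5400
M5
G0 X195.5916 Y99.5062
M4 S435
G1 X48.8734 Y129.9759 F1544
G1 X229.8625 Y7.6250
G1 X256.0614 Y64.6420
G1 X168.1579 Y68.6641
G1 X195.5916 Y99.5062
M5
G0 X108.9185 Y77.8951
M4 S327
G1 X118.5759 Y77.8951 F4100
G1 X118.5759 Y6.3203
G1 X108.9185 Y6.3203
G1 X108.9185 Y77.8951
M5
G0 X0.0000 Y0.0000

1 u = 1 mm; y_m = 146.1258 − y.

[1] `<polygon>` closed polygon, #0000ff→cut S944 F886: (162.5103,101.4218) → (177.4384,89.7339) → (169.7799,6.1936) → (181.9183,45.6741) → (162.5103,101.4218) (closed)

[2] `<path>` rectangle, #0000ff→cut S944 F886: (47.0812,110.5400) → (101.8612,110.5400) → (101.8612,66.7407) → (47.0812,66.7407) → (47.0812,110.5400) (closed)

[3] `<path>` closed polygon, #000000→score S435 F1544: (195.5916,99.5062) → (48.8734,129.9759) → (229.8625,7.6250) → (256.0614,64.6420) → (168.1579,68.6641) → (195.5916,99.5062) (closed)

[4] `<polygon>` rectangle, #ff0000→engrave S327 F4100: (108.9185,77.8951) → (118.5759,77.8951) → (118.5759,6.3203) → (108.9185,6.3203) → (108.9185,77.8951) (closed)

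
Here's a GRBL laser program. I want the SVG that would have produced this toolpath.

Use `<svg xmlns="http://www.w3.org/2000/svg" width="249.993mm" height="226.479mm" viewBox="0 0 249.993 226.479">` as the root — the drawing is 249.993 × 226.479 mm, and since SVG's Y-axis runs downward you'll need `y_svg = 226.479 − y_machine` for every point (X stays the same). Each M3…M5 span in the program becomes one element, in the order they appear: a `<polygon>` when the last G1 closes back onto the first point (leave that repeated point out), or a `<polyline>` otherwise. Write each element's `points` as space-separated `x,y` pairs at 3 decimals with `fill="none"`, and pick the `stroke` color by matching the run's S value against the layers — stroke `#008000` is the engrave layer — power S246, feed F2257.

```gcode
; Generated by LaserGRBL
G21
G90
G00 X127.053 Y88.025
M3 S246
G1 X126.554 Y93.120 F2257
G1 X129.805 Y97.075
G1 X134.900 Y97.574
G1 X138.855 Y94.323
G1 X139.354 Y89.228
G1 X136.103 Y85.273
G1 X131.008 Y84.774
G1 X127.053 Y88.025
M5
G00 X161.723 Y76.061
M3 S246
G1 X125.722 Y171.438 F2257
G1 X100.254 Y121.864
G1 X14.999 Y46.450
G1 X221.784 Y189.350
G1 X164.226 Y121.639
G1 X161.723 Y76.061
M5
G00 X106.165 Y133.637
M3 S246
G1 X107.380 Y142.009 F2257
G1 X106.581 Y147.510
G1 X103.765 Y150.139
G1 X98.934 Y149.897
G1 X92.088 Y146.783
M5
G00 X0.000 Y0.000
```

<svg xmlns="http://www.w3.org/2000/svg" width="249.993mm" height="226.479mm" viewBox="0 0 249.993 226.479">
  <polygon points="127.053,138.454 126.554,133.359 129.805,129.404 134.900,128.905 138.855,132.156 139.354,137.251 136.103,141.206 131.008,141.705" fill="none" stroke="#008000"/>
  <polygon points="161.723,150.418 125.722,55.041 100.254,104.615 14.999,180.029 221.784,37.129 164.226,104.840" fill="none" stroke="#008000"/>
  <polyline points="106.165,92.842 107.380,84.470 106.581,78.969 103.765,76.340 98.934,76.582 92.088,79.696" fill="none" stroke="#008000"/>
</svg>

y_svg = 226.479 − y_m. Every run uses S246, so all elements get stroke `#008000` (engrave).

[1] closed run; points: 127.053,138.454 126.554,133.359 129.805,129.404 134.900,128.905 138.855,132.156 139.354,137.251 136.103,141.206 131.008,141.705

[2] closed run; points: 161.723,150.418 125.722,55.041 100.254,104.615 14.999,180.029 221.784,37.129 164.226,104.840

[3] open run; points: 106.165,92.842 107.380,84.470 106.581,78.969 103.765,76.340 98.934,76.582 92.088,79.696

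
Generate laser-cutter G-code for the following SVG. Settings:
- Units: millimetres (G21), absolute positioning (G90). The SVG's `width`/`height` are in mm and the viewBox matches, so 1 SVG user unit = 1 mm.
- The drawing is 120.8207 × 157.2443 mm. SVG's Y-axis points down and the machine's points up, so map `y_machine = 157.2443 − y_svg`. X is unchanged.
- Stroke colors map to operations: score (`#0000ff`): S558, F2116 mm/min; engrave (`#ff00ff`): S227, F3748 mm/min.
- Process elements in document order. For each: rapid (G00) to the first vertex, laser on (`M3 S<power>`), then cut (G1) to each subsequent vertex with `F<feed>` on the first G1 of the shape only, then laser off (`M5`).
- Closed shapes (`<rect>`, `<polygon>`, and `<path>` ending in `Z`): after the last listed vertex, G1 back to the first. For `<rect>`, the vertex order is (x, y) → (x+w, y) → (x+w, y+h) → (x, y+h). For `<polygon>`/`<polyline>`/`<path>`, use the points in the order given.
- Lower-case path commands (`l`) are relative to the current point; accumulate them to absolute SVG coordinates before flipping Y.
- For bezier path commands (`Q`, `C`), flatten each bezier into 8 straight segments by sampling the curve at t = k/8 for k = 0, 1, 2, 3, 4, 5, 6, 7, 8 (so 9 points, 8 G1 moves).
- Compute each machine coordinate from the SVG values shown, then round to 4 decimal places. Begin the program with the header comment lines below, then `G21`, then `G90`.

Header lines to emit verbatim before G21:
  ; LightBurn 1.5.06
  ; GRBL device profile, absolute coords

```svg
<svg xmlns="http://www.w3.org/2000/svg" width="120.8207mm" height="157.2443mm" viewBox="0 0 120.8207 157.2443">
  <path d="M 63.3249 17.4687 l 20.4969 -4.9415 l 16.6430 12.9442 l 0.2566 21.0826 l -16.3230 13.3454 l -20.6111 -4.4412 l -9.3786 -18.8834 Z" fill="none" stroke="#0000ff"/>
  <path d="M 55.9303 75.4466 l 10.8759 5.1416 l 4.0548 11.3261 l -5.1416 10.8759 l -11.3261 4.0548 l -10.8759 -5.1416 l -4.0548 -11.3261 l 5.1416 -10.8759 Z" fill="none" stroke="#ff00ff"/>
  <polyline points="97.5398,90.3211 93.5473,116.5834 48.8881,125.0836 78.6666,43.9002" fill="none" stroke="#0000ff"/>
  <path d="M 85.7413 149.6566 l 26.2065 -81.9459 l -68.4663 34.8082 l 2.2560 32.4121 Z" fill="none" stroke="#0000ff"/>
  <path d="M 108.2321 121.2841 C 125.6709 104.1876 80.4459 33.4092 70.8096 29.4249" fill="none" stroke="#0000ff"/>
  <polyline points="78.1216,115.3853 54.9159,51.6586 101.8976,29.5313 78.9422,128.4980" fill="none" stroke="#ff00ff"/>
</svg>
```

1 u = 1 mm; y_m = 157.2443 − y.

[1] `<path>` regular polygon, #0000ff→score S558 F2116: (63.3249,139.7756) → (83.8218,144.7171) → (100.4648,131.7729) → (100.7214,110.6903) → (84.3984,97.3449) → (63.7873,101.7861) → (54.4087,120.6695) → (63.3249,139.7756) (closed)

[2] `<path>` regular polygon, #ff00ff→engrave S227 F3748: (55.9303,81.7977) → (66.8062,76.6561) → (70.8610,65.3300) → (65.7194,54.4541) → (54.3933,50.3993) → (43.5174,55.5409) → (39.4626,66.8670) → (44.6042,77.7429) → (55.9303,81.7977) (closed)

[3] `<polyline>` open polyline, #0000ff→score S558 F2116: (97.5398,66.9232) → (93.5473,40.6609) → (48.8881,32.1607) → (78.6666,113.3441)

[4] `<path>` closed polygon, #0000ff→score S558 F2116: (85.7413,7.5877) → (111.9478,89.5336) → (43.4815,54.7254) → (45.7375,22.3133) → (85.7413,7.5877) (closed)

[5] `<path>` cubic bezier, #0000ff→score S558 F2116: (108.2321,35.9602) → (112.0262,44.6524) → (111.0969,56.9655) → (106.5957,71.4876) → (99.6740,86.8069) → (91.4831,101.5115) → (83.1745,114.1897) → (75.8995,123.4296) → (70.8096,127.8194)

[6] `<polyline>` open polyline, #ff00ff→engrave S227 F3748: (78.1216,41.8590) → (54.9159,105.5857) → (101.8976,127.7130) → (78.9422,28.7463)

; LightBurn 1.5.06
; GRBL device profile, absolute coords
G21
G90
G00 X63.3249 Y139.7756
M3 S558
G1 X83.8218 Y144.7171 F2116
G1 X100.4648 Y131.7729
G1 X100.7214 Y110.6903
G1 X84.3984 Y97.3449
G1 X63.7873 Y101.7861
G1 X54.4087 Y120.6695
G1 X63.3249 Y139.7756
M5
G00 X55.9303 Y81.7977
M3 S227
G1 X66.8062 Y76.6561 F3748
G1 X70.8610 Y65.3300
G1 X65.7194 Y54.4541
G1 X54.3933 Y50.3993
G1 X43.5174 Y55.5409
G1 X39.4626 Y66.8670
G1 X44.6042 Y77.7429
G1 X55.9303 Y81.7977
M5
G00 X97.5398 Y66.9232
M3 S558
G1 X93.5473 Y40.6609 F2116
G1 X48.8881 Y32.1607
G1 X78.6666 Y113.3441
M5
G00 X85.7413 Y7.5877
M3 S558
G1 X111.9478 Y89.5336 F2116
G1 X43.4815 Y54.7254
G1 X45.7375 Y22.3133
G1 X85.7413 Y7.5877
M5
G00 X108.2321 Y35.9602
M3 S558
G1 X112.0262 Y44.6524 F2116
G1 X111.0969 Y56.9655
G1 X106.5957 Y71.4876
G1 X99.6740 Y86.8069
G1 X91.4831 Y101.5115
G1 X83.1745 Y114.1897
G1 X75.8995 Y123.4296
G1 X70.8096 Y127.8194
M5
G00 X78.1216 Y41.8590
M3 S227
G1 X54.9159 Y105.5857 F3748
G1 X101.8976 Y127.7130
G1 X78.9422 Y28.7463
M5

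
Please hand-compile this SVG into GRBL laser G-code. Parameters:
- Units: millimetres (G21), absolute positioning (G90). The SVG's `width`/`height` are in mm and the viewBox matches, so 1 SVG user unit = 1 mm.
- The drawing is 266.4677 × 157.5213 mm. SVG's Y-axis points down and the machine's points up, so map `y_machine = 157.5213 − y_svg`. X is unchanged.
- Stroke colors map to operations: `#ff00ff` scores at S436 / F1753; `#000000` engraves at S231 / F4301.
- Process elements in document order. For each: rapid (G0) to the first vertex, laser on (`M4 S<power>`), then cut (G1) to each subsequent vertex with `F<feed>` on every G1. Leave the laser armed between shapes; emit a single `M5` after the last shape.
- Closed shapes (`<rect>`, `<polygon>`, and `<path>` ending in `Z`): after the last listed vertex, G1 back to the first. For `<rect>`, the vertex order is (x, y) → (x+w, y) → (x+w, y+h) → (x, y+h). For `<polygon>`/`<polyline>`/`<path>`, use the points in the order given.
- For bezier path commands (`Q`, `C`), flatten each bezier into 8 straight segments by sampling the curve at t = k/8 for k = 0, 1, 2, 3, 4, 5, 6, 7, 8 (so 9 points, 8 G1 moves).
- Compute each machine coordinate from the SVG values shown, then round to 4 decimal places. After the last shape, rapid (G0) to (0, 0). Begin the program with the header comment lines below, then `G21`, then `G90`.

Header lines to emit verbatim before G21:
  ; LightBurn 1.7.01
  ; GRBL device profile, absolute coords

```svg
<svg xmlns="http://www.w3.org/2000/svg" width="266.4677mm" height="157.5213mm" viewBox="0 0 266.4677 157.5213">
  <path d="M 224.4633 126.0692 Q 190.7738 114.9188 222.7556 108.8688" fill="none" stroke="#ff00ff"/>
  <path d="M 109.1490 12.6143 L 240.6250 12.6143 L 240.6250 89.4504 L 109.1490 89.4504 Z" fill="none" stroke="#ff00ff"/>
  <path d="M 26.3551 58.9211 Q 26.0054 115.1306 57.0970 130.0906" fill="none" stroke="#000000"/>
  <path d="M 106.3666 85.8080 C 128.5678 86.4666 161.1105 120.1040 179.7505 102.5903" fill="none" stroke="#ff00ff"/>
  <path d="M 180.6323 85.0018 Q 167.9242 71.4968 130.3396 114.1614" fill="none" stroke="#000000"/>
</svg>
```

; LightBurn 1.7.01
; GRBL device profile, absolute coords
G21
G90
G0 X224.4633 Y31.4521
M4 S436
G1 X217.0670 Y34.1600 F1753
G1 X211.7230 Y36.7085 F1753
G1 X208.4312 Y39.0977 F1753
G1 X207.1916 Y41.3274 F1753
G1 X208.0043 Y43.3978 F1753
G1 X210.8692 Y45.3087 F1753
G1 X215.7863 Y47.0603 F1753
G1 X222.7556 Y48.6525 F1753
G0 X109.1490 Y144.9070
M4 S436
G1 X240.6250 Y144.9070 F1753
G1 X240.6250 Y68.0709 F1753
G1 X109.1490 Y68.0709 F1753
G1 X109.1490 Y144.9070 F1753
G0 X26.3551 Y98.6002
M4 S231
G1 X26.7589 Y85.1923 F4301
G1 X28.1453 Y73.0735 F4301
G1 X30.5143 Y62.2438 F4301
G1 X33.8657 Y52.7031 F4301
G1 X38.1997 Y44.4514 F4301
G1 X43.5163 Y37.4888 F4301
G1 X49.8154 Y31.8152 F4301
G1 X57.0970 Y27.4307 F4301
G0 X106.3666 Y71.7133
M4 S436
G1 X115.1295 Y70.0848 F1753
G1 X124.5777 Y66.3504 F1753
G1 X134.4273 Y61.4960 F1753
G1 X144.3940 Y56.5075 F1753
G1 X154.1938 Y52.3709 F1753
G1 X163.5426 Y50.0720 F1753
G1 X172.1562 Y50.5968 F1753
G1 X179.7505 Y54.9310 F1753
G0 X180.6323 Y72.5195
M4 S231
G1 X177.0666 Y75.0181 F4301
G1 X172.7235 Y75.7614 F4301
G1 X167.6030 Y74.7494 F4301
G1 X161.7051 Y71.9821 F4301
G1 X155.0298 Y67.4595 F4301
G1 X147.5771 Y61.1816 F4301
G1 X139.3471 Y53.1484 F4301
G1 X130.3396 Y43.3599 F4301
M5
G0 X0.0000 Y0.0000

Since the viewBox matches the mm dimensions, user units are millimetres directly. The only transform is the Y-flip y_m = 157.5213 − y_svg.

Shape 1 is a quadratic bezier drawn with `<path>`. Its stroke #ff00ff means score at S436, F1753. After flipping Y the toolpath is (224.4633,31.4521) → (217.0670,34.1600) → (211.7230,36.7085) → (208.4312,39.0977) → (207.1916,41.3274) → (208.0043,43.3978) → (210.8692,45.3087) → (215.7863,47.0603) → (222.7556,48.6525).

Shape 2 is a rectangle drawn with `<path>`. Its stroke #ff00ff means score at S436, F1753. After flipping Y the toolpath is (109.1490,144.9070) → (240.6250,144.9070) → (240.6250,68.0709) → (109.1490,68.0709) → (109.1490,144.9070), returning to the start.

Shape 3 is a quadratic bezier drawn with `<path>`. Its stroke #000000 means engrave at S231, F4301. After flipping Y the toolpath is (26.3551,98.6002) → (26.7589,85.1923) → (28.1453,73.0735) → (30.5143,62.2438) → (33.8657,52.7031) → (38.1997,44.4514) → (43.5163,37.4888) → (49.8154,31.8152) → (57.0970,27.4307).

Shape 4 is a cubic bezier drawn with `<path>`. Its stroke #ff00ff means score at S436, F1753. After flipping Y the toolpath is (106.3666,71.7133) → (115.1295,70.0848) → (124.5777,66.3504) → (134.4273,61.4960) → (144.3940,56.5075) → (154.1938,52.3709) → (163.5426,50.0720) → (172.1562,50.5968) → (179.7505,54.9310).

Shape 5 is a quadratic bezier drawn with `<path>`. Its stroke #000000 means engrave at S231, F4301. After flipping Y the toolpath is (180.6323,72.5195) → (177.0666,75.0181) → (172.7235,75.7614) → (167.6030,74.7494) → (161.7051,71.9821) → (155.0298,67.4595) → (147.5771,61.1816) → (139.3471,53.1484) → (130.3396,43.3599).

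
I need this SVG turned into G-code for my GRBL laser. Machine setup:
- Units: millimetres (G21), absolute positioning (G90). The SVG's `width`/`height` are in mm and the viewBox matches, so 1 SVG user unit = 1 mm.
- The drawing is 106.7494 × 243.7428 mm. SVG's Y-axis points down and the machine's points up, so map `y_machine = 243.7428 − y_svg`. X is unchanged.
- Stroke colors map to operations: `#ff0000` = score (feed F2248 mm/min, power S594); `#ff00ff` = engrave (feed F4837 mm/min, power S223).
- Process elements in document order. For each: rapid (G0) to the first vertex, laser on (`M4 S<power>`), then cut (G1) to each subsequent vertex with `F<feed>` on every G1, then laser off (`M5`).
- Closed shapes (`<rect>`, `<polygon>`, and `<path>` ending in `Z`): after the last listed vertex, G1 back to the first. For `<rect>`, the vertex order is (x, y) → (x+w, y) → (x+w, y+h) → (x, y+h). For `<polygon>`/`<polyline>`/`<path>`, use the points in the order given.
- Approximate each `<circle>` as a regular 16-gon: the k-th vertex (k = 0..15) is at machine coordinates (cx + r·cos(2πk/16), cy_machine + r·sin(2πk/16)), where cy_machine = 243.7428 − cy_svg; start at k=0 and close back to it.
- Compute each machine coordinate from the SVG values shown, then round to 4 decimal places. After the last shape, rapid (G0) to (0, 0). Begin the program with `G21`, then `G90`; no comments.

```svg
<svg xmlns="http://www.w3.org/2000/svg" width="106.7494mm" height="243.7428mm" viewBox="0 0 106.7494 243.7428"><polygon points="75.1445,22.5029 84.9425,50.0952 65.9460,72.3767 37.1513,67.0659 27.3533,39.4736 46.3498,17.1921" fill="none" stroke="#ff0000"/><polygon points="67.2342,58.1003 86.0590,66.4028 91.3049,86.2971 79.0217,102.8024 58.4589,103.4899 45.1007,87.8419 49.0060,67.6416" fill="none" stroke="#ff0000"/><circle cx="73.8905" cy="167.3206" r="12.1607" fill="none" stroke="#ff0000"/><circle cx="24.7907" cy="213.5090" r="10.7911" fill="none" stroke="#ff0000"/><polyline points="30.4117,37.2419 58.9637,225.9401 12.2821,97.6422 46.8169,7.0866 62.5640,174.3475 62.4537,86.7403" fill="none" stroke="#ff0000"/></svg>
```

1 u = 1 mm; y_m = 243.7428 − y.

[1] `<polygon>` regular polygon, #ff0000→score S594 F2248: (75.1445,221.2399) → (84.9425,193.6476) → (65.9460,171.3661) → (37.1513,176.6769) → (27.3533,204.2692) → (46.3498,226.5507) → (75.1445,221.2399) (closed)

[2] `<polygon>` regular polygon, #ff0000→score S594 F2248: (67.2342,185.6425) → (86.0590,177.3400) → (91.3049,157.4457) → (79.0217,140.9404) → (58.4589,140.2529) → (45.1007,155.9009) → (49.0060,176.1012) → (67.2342,185.6425) (closed)

[3] `<circle>` circle, #ff0000→score S594 F2248: (86.0512,76.4222) → (85.1255,81.0759) → (82.4894,85.0211) → (78.5442,87.6572) → (73.8905,88.5829) → (69.2368,87.6572) → (65.2916,85.0211) → (62.6555,81.0759) → (61.7298,76.4222) → (62.6555,71.7685) → (65.2916,67.8233) → (69.2368,65.1872) → (73.8905,64.2615) → (78.5442,65.1872) → (82.4894,67.8233) → (85.1255,71.7685) → (86.0512,76.4222) (closed)

[4] `<circle>` circle, #ff0000→score S594 F2248: (35.5818,30.2338) → (34.7604,34.3634) → (32.4212,37.8643) → (28.9203,40.2035) → (24.7907,41.0249) → (20.6611,40.2035) → (17.1602,37.8643) → (14.8210,34.3634) → (13.9996,30.2338) → (14.8210,26.1042) → (17.1602,22.6033) → (20.6611,20.2641) → (24.7907,19.4427) → (28.9203,20.2641) → (32.4212,22.6033) → (34.7604,26.1042) → (35.5818,30.2338) (closed)

[5] `<polyline>` open polyline, #ff0000→score S594 F2248: (30.4117,206.5009) → (58.9637,17.8027) → (12.2821,146.1006) → (46.8169,236.6562) → (62.5640,69.3953) → (62.4537,157.0025)

G21
G90
G0 X75.1445 Y221.2399
M4 S594
G1 X84.9425 Y193.6476 F2248
G1 X65.9460 Y171.3661 F2248
G1 X37.1513 Y176.6769 F2248
G1 X27.3533 Y204.2692 F2248
G1 X46.3498 Y226.5507 F2248
G1 X75.1445 Y221.2399 F2248
M5
G0 X67.2342 Y185.6425
M4 S594
G1 X86.0590 Y177.3400 F2248
G1 X91.3049 Y157.4457 F2248
G1 X79.0217 Y140.9404 F2248
G1 X58.4589 Y140.2529 F2248
G1 X45.1007 Y155.9009 F2248
G1 X49.0060 Y176.1012 F2248
G1 X67.2342 Y185.6425 F2248
M5
G0 X86.0512 Y76.4222
M4 S594
G1 X85.1255 Y81.0759 F2248
G1 X82.4894 Y85.0211 F2248
G1 X78.5442 Y87.6572 F2248
G1 X73.8905 Y88.5829 F2248
G1 X69.2368 Y87.6572 F2248
G1 X65.2916 Y85.0211 F2248
G1 X62.6555 Y81.0759 F2248
G1 X61.7298 Y76.4222 F2248
G1 X62.6555 Y71.7685 F2248
G1 X65.2916 Y67.8233 F2248
G1 X69.2368 Y65.1872 F2248
G1 X73.8905 Y64.2615 F2248
G1 X78.5442 Y65.1872 F2248
G1 X82.4894 Y67.8233 F2248
G1 X85.1255 Y71.7685 F2248
G1 X86.0512 Y76.4222 F2248
M5
G0 X35.5818 Y30.2338
M4 S594
G1 X34.7604 Y34.3634 F2248
G1 X32.4212 Y37.8643 F2248
G1 X28.9203 Y40.2035 F2248
G1 X24.7907 Y41.0249 F2248
G1 X20.6611 Y40.2035 F2248
G1 X17.1602 Y37.8643 F2248
G1 X14.8210 Y34.3634 F2248
G1 X13.9996 Y30.2338 F2248
G1 X14.8210 Y26.1042 F2248
G1 X17.1602 Y22.6033 F2248
G1 X20.6611 Y20.2641 F2248
G1 X24.7907 Y19.4427 F2248
G1 X28.9203 Y20.2641 F2248
G1 X32.4212 Y22.6033 F2248
G1 X34.7604 Y26.1042 F2248
G1 X35.5818 Y30.2338 F2248
M5
G0 X30.4117 Y206.5009
M4 S594
G1 X58.9637 Y17.8027 F2248
G1 X12.2821 Y146.1006 F2248
G1 X46.8169 Y236.6562 F2248
G1 X62.5640 Y69.3953 F2248
G1 X62.4537 Y157.0025 F2248
M5
G0 X0.0000 Y0.0000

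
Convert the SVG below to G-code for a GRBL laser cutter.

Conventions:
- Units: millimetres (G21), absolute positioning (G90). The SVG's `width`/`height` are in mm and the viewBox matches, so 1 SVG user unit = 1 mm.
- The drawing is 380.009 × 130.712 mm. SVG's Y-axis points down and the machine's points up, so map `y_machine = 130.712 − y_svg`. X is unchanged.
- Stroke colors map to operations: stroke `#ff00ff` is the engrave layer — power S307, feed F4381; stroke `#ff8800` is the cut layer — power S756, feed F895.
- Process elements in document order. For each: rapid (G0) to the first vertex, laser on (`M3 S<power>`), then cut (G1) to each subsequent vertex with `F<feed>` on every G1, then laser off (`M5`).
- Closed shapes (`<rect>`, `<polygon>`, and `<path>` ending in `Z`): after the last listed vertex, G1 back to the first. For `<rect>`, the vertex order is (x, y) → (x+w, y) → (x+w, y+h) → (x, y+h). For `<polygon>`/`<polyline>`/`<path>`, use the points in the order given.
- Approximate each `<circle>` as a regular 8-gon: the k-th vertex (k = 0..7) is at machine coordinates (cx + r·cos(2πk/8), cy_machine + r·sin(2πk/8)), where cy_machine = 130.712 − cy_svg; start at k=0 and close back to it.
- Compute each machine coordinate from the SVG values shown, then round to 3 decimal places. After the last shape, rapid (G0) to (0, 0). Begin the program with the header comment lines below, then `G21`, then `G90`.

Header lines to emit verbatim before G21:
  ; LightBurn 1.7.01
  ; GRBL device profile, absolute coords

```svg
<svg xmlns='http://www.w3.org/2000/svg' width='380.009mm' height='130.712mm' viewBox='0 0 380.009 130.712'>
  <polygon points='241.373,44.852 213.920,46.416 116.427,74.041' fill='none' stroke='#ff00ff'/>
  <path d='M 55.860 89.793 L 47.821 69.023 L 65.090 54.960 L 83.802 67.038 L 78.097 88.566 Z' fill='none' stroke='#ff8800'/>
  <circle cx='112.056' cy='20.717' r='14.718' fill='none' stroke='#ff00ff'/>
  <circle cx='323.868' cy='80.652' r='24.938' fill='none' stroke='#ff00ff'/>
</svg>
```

Since the viewBox matches the mm dimensions, user units are millimetres directly. The only transform is the Y-flip y_m = 130.712 − y_svg.

Shape 1 is a closed polygon drawn with `<polygon>`. Its stroke #ff00ff means engrave at S307, F4381. After flipping Y the toolpath is (241.373,85.860) → (213.920,84.296) → (116.427,56.671) → (241.373,85.860), returning to the start.

Shape 2 is a regular polygon drawn with `<path>`. Its stroke #ff8800 means cut at S756, F895. After flipping Y the toolpath is (55.860,40.919) → (47.821,61.689) → (65.090,75.752) → (83.802,63.674) → (78.097,42.146) → (55.860,40.919), returning to the start.

Shape 3 is a circle drawn with `<circle>`. Its stroke #ff00ff means engrave at S307, F4381. After flipping Y the toolpath is (126.774,109.995) → (122.463,120.402) → (112.056,124.713) → (101.649,120.402) → (97.338,109.995) → (101.649,99.588) → (112.056,95.277) → (122.463,99.588) → (126.774,109.995), returning to the start.

Shape 4 is a circle drawn with `<circle>`. Its stroke #ff00ff means engrave at S307, F4381. After flipping Y the toolpath is (348.806,50.060) → (341.502,67.694) → (323.868,74.998) → (306.234,67.694) → (298.930,50.060) → (306.234,32.426) → (323.868,25.122) → (341.502,32.426) → (348.806,50.060), returning to the start.

; LightBurn 1.7.01
; GRBL device profile, absolute coords
G21
G90
G0 X241.373 Y85.860
M3 S307
G1 X213.920 Y84.296 F4381
G1 X116.427 Y56.671 F4381
G1 X241.373 Y85.860 F4381
M5
G0 X55.860 Y40.919
M3 S756
G1 X47.821 Y61.689 F895
G1 X65.090 Y75.752 F895
G1 X83.802 Y63.674 F895
G1 X78.097 Y42.146 F895
G1 X55.860 Y40.919 F895
M5
G0 X126.774 Y109.995
M3 S307
G1 X122.463 Y120.402 F4381
G1 X112.056 Y124.713 F4381
G1 X101.649 Y120.402 F4381
G1 X97.338 Y109.995 F4381
G1 X101.649 Y99.588 F4381
G1 X112.056 Y95.277 F4381
G1 X122.463 Y99.588 F4381
G1 X126.774 Y109.995 F4381
M5
G0 X348.806 Y50.060
M3 S307
G1 X341.502 Y67.694 F4381
G1 X323.868 Y74.998 F4381
G1 X306.234 Y67.694 F4381
G1 X298.930 Y50.060 F4381
G1 X306.234 Y32.426 F4381
G1 X323.868 Y25.122 F4381
G1 X341.502 Y32.426 F4381
G1 X348.806 Y50.060 F4381
M5
G0 X0.000 Y0.000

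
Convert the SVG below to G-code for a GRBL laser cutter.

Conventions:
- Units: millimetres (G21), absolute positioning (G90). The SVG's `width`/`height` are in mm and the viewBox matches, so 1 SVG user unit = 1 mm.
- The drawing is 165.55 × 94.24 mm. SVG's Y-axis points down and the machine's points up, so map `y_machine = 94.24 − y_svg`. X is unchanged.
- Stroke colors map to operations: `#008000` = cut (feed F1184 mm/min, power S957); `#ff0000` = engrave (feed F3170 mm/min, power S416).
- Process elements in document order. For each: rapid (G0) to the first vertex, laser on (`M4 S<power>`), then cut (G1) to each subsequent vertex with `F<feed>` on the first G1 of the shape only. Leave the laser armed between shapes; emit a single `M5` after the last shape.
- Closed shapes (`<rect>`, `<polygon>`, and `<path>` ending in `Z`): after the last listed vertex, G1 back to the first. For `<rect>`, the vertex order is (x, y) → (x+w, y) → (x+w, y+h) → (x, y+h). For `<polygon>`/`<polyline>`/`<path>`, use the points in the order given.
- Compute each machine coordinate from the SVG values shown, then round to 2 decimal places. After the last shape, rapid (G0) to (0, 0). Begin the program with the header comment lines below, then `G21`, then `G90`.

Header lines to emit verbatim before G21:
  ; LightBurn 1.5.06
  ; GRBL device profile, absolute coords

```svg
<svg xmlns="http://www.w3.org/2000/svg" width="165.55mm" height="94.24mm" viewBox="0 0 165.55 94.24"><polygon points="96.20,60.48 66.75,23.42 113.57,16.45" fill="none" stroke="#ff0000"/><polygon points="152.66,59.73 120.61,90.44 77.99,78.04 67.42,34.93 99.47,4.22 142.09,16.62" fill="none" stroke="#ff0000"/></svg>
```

; LightBurn 1.5.06
; GRBL device profile, absolute coords
G21
G90
G0 X96.20 Y33.76
M4 S416
G1 X66.75 Y70.82 F3170
G1 X113.57 Y77.79
G1 X96.20 Y33.76
G0 X152.66 Y34.51
M4 S416
G1 X120.61 Y3.80 F3170
G1 X77.99 Y16.20
G1 X67.42 Y59.31
G1 X99.47 Y90.02
G1 X142.09 Y77.62
G1 X152.66 Y34.51
M5
G0 X0.00 Y0.00

1 u = 1 mm; y_m = 94.24 − y.

[1] `<polygon>` regular polygon, #ff0000→engrave S416 F3170: (96.20,33.76) → (66.75,70.82) → (113.57,77.79) → (96.20,33.76) (closed)

[2] `<polygon>` regular polygon, #ff0000→engrave S416 F3170: (152.66,34.51) → (120.61,3.80) → (77.99,16.20) → (67.42,59.31) → (99.47,90.02) → (142.09,77.62) → (152.66,34.51) (closed)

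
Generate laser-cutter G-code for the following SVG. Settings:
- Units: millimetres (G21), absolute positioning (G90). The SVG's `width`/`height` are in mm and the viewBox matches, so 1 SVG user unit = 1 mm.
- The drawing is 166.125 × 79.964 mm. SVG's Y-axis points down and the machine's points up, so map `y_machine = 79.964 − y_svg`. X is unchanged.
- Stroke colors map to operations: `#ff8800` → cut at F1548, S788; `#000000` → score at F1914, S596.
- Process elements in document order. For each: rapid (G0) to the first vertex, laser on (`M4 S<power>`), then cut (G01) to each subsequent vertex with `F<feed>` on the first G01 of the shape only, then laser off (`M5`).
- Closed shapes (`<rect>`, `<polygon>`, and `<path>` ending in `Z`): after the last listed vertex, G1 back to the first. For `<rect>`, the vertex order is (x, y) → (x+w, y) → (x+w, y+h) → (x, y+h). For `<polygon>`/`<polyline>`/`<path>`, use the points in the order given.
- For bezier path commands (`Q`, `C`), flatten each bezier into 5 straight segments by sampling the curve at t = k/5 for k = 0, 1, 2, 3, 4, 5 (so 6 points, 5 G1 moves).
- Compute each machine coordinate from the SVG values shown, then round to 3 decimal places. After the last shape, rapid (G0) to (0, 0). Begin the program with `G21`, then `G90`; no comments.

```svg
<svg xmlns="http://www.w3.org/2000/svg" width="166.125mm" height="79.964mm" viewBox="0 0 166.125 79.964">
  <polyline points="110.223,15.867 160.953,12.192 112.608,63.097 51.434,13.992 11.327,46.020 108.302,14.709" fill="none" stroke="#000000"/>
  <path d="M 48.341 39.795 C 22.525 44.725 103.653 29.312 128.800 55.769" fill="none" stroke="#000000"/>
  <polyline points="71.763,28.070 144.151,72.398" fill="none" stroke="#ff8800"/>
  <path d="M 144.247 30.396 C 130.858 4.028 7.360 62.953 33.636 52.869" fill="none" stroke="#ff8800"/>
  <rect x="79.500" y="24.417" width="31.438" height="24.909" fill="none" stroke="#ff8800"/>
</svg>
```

1 u = 1 mm; y_m = 79.964 − y.

[1] `<polyline>` open polyline, #000000→score S596 F1914: (110.223,64.097) → (160.953,67.772) → (112.608,16.867) → (51.434,65.972) → (11.327,33.944) → (108.302,65.255)

[2] `<path>` cubic bezier, #000000→score S596 F1914: (48.341,40.169) → (44.381,39.154) → (58.268,40.036) → (82.180,39.827) → (108.297,35.543) → (128.800,24.195)

[3] `<polyline>` line segment, #ff8800→cut S788 F1548: (71.763,51.894) → (144.151,7.566)

[4] `<path>` cubic bezier, #ff8800→cut S788 F1548: (144.247,49.568) → (125.080,56.388) → (91.960,50.144) → (57.364,38.243) → (33.764,28.091) → (33.636,27.095)

[5] `<rect>` rectangle, #ff8800→cut S788 F1548: (79.500,55.547) → (110.938,55.547) → (110.938,30.638) → (79.500,30.638) → (79.500,55.547) (closed)

G21
G90
G0 X110.223 Y64.097
M4 S596
G01 X160.953 Y67.772 F1914
G01 X112.608 Y16.867
G01 X51.434 Y65.972
G01 X11.327 Y33.944
G01 X108.302 Y65.255
M5
G0 X48.341 Y40.169
M4 S596
G01 X44.381 Y39.154 F1914
G01 X58.268 Y40.036
G01 X82.180 Y39.827
G01 X108.297 Y35.543
G01 X128.800 Y24.195
M5
G0 X71.763 Y51.894
M4 S788
G01 X144.151 Y7.566 F1548
M5
G0 X144.247 Y49.568
M4 S788
G01 X125.080 Y56.388 F1548
G01 X91.960 Y50.144
G01 X57.364 Y38.243
G01 X33.764 Y28.091
G01 X33.636 Y27.095
M5
G0 X79.500 Y55.547
M4 S788
G01 X110.938 Y55.547 F1548
G01 X110.938 Y30.638
G01 X79.500 Y30.638
G01 X79.500 Y55.547
M5
G0 X0.000 Y0.000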